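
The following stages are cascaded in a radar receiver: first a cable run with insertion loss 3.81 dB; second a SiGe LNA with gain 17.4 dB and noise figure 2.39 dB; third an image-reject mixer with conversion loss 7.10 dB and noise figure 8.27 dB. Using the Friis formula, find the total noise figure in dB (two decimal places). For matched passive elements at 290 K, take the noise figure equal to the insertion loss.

6.45 dB

Convert to linear (a loss of L dB is a gain of −L dB): F_i = 10^(NF_i/10), G_i = 10^(G_i,dB/10)
  Stage 1: F_1 = 10^(3.81/10) = 2.404, G_1 = 10^(−3.81/10) = 0.4159
  Stage 2: F_2 = 10^(2.39/10) = 1.734, G_2 = 10^(17.4/10) = 54.95
  Stage 3: F_3 = 10^(8.27/10) = 6.714, G_3 = 10^(−7.10/10) = 0.1950
Friis cascade:
  F = 2.404 + (1.734 − 1)/0.4159 + (6.714 − 1)/22.86 = 4.419
NF = 10 log₁₀(4.419) = 6.45 dB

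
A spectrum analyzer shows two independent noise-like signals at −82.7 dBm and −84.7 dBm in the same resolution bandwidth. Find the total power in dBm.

−80.6 dBm

Convert to linear, add, convert back:
P₁ = 5.37×10⁻¹² W, P₂ = 3.39×10⁻¹² W
P_tot = 8.76×10⁻¹² W → 10 log₁₀(P_tot / 10⁻³) = −80.6 dBm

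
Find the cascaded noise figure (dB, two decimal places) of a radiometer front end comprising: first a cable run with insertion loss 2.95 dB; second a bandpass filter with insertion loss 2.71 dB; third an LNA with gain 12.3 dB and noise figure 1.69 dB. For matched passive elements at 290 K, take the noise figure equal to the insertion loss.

Convert to linear (a loss of L dB is a gain of −L dB): F_i = 10^(NF_i/10), G_i = 10^(G_i,dB/10)
  Stage 1: F_1 = 10^(2.95/10) = 1.972, G_1 = 10^(−2.95/10) = 0.5070
  Stage 2: F_2 = 10^(2.71/10) = 1.866, G_2 = 10^(−2.71/10) = 0.5358
  Stage 3: F_3 = 10^(1.69/10) = 1.476, G_3 = 10^(12.3/10) = 16.98
Friis cascade:
  F = 1.972 + (1.866 − 1)/0.5070 + (1.476 − 1)/0.2716 = 5.433
NF = 10 log₁₀(5.433) = 7.35 dB

7.35 dB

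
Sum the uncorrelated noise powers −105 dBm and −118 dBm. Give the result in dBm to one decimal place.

−104.8 dBm

Convert to linear, add, convert back:
P₁ = 3.16×10⁻¹⁴ W, P₂ = 1.58×10⁻¹⁵ W
P_tot = 3.32×10⁻¹⁴ W → 10 log₁₀(P_tot / 10⁻³) = −104.8 dBm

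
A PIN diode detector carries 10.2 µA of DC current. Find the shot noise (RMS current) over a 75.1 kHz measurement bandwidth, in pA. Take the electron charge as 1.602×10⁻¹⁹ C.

495 pA

I_n = √(2qI·B)
2qI·B = 2 × 1.602×10⁻¹⁹ × 1.02×10⁻⁵ × 7.51×10⁴ = 2.45×10⁻¹⁹ A²
I_n = √(2.45×10⁻¹⁹) = 4.95×10⁻¹⁰ A = 495 pA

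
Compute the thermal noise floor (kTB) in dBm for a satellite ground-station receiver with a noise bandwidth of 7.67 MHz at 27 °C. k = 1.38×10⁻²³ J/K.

T = 27 °C + 273.15 = 300.15 K
P_n = kTB = 1.38×10⁻²³ × 300.15 × 7.67×10⁶ = 3.18×10⁻¹⁴ W
In dBm: 10 log₁₀(3.18×10⁻¹⁴ / 10⁻³) = −105.0 dBm

−105.0 dBm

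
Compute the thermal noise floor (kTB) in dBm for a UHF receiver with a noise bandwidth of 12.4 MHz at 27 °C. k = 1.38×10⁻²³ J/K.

−102.9 dBm

T = 27 °C + 273.15 = 300.15 K
P_n = kTB = 1.38×10⁻²³ × 300.15 × 1.24×10⁷ = 5.14×10⁻¹⁴ W
In dBm: 10 log₁₀(5.14×10⁻¹⁴ / 10⁻³) = −102.9 dBm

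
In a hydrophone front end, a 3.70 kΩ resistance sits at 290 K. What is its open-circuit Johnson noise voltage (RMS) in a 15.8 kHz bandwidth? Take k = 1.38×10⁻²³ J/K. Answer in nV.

V_n = √(4kTRB)
4kTRB = 4 × 1.38×10⁻²³ × 290 × 3.70×10³ × 1.58×10⁴ = 9.36×10⁻¹³ V²
V_n = √(9.36×10⁻¹³) = 9.67×10⁻⁷ V = 967 nV

967 nV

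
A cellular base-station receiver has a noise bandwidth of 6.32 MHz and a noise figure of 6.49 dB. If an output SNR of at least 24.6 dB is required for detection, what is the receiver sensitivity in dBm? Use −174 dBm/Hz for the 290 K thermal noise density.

−74.9 dBm

Sensitivity = −174 + 10 log₁₀(B) + NF + SNR_min
= −174 + 68.01 + 6.49 + 24.6
= −74.90 dBm → −74.9 dBm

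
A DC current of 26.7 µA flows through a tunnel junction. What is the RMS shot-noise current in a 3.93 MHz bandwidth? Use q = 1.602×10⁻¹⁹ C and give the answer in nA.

5.80 nA

I_n = √(2qI·B)
2qI·B = 2 × 1.602×10⁻¹⁹ × 2.67×10⁻⁵ × 3.93×10⁶ = 3.36×10⁻¹⁷ A²
I_n = √(3.36×10⁻¹⁷) = 5.80×10⁻⁹ A = 5.80 nA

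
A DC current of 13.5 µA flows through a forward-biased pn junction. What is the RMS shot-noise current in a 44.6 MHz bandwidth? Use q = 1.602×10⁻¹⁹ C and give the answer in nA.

13.9 nA

I_n = √(2qI·B)
2qI·B = 2 × 1.602×10⁻¹⁹ × 1.35×10⁻⁵ × 4.46×10⁷ = 1.93×10⁻¹⁶ A²
I_n = √(1.93×10⁻¹⁶) = 1.39×10⁻⁸ A = 13.9 nA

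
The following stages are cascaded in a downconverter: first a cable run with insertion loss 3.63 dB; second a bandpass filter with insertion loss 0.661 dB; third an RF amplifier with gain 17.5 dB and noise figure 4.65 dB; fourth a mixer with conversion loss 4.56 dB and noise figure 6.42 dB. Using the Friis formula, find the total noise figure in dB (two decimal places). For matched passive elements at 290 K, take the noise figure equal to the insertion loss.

Convert to linear (a loss of L dB is a gain of −L dB): F_i = 10^(NF_i/10), G_i = 10^(G_i,dB/10)
  Stage 1: F_1 = 10^(3.63/10) = 2.307, G_1 = 10^(−3.63/10) = 0.4335
  Stage 2: F_2 = 10^(0.661/10) = 1.164, G_2 = 10^(−0.661/10) = 0.8588
  Stage 3: F_3 = 10^(4.65/10) = 2.917, G_3 = 10^(17.5/10) = 56.23
  Stage 4: F_4 = 10^(6.42/10) = 4.385, G_4 = 10^(−4.56/10) = 0.3499
Friis cascade:
  F = 2.307 + (1.164 − 1)/0.4335 + (2.917 − 1)/0.3723 + (4.385 − 1)/20.94 = 7.998
NF = 10 log₁₀(7.998) = 9.03 dB

9.03 dB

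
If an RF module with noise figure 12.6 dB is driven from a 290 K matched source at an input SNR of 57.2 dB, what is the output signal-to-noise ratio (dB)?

By definition F = SNR_in/SNR_out, so in dB: SNR_out = SNR_in − NF
SNR_out = 57.2 − 12.6 = 44.6 dB

44.6 dB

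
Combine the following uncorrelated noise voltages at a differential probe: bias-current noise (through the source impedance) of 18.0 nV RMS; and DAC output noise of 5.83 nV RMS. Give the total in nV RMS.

Uncorrelated sources add in power (mean-square): V_tot = √(ΣV_i²)
V_tot = √[(1.80×10⁻⁸)² + (5.83×10⁻⁹)²] = 1.89×10⁻⁸ V = 18.9 nV

18.9 nV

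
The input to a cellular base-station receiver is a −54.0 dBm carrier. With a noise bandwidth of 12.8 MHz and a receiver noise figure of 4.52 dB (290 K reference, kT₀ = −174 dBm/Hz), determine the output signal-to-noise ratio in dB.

44.4 dB

Noise floor: N = −174 + 10 log₁₀(B) + NF
10 log₁₀(1.28×10⁷) = 71.07 dB
N = −174 + 71.07 + 4.52 = −98.41 dBm
SNR = P_sig − N = −54.0 − (−98.41) = 44.41 dB → 44.4 dB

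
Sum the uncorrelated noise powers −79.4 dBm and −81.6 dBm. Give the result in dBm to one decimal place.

−77.4 dBm

Convert to linear, add, convert back:
P₁ = 1.15×10⁻¹¹ W, P₂ = 6.92×10⁻¹² W
P_tot = 1.84×10⁻¹¹ W → 10 log₁₀(P_tot / 10⁻³) = −77.4 dBm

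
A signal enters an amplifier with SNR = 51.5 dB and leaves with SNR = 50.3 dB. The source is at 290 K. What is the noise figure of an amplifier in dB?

1.2 dB

NF (dB) = SNR_in(dB) − SNR_out(dB) when the source is at T₀
NF = 51.5 − 50.3 = 1.2 dB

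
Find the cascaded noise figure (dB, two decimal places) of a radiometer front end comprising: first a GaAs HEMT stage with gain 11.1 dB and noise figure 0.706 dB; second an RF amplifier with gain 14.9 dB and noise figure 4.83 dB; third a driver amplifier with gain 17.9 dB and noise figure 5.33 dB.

1.27 dB

Convert to linear (a loss of L dB is a gain of −L dB): F_i = 10^(NF_i/10), G_i = 10^(G_i,dB/10)
  Stage 1: F_1 = 10^(0.706/10) = 1.177, G_1 = 10^(11.1/10) = 12.88
  Stage 2: F_2 = 10^(4.83/10) = 3.041, G_2 = 10^(14.9/10) = 30.90
  Stage 3: F_3 = 10^(5.33/10) = 3.412, G_3 = 10^(17.9/10) = 61.66
Friis cascade:
  F = 1.177 + (3.041 − 1)/12.88 + (3.412 − 1)/398.1 = 1.341
NF = 10 log₁₀(1.341) = 1.27 dB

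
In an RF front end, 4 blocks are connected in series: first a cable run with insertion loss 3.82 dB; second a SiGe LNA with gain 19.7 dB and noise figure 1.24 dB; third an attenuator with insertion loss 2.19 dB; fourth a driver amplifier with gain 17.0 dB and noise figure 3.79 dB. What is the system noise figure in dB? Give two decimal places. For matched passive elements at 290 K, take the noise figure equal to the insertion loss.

Convert to linear (a loss of L dB is a gain of −L dB): F_i = 10^(NF_i/10), G_i = 10^(G_i,dB/10)
  Stage 1: F_1 = 10^(3.82/10) = 2.410, G_1 = 10^(−3.82/10) = 0.4150
  Stage 2: F_2 = 10^(1.24/10) = 1.330, G_2 = 10^(19.7/10) = 93.33
  Stage 3: F_3 = 10^(2.19/10) = 1.656, G_3 = 10^(−2.19/10) = 0.6039
  Stage 4: F_4 = 10^(3.79/10) = 2.393, G_4 = 10^(17.0/10) = 50.12
Friis cascade:
  F = 2.410 + (1.330 − 1)/0.4150 + (1.656 − 1)/38.73 + (2.393 − 1)/23.39 = 3.283
NF = 10 log₁₀(3.283) = 5.16 dB

5.16 dB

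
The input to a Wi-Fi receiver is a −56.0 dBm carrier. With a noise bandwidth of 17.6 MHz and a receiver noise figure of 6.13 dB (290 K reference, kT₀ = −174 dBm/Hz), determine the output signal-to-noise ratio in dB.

39.4 dB

Noise floor: N = −174 + 10 log₁₀(B) + NF
10 log₁₀(1.76×10⁷) = 72.46 dB
N = −174 + 72.46 + 6.13 = −95.41 dBm
SNR = P_sig − N = −56.0 − (−95.41) = 39.41 dB → 39.4 dB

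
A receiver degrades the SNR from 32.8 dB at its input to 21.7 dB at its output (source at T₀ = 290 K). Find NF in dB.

NF (dB) = SNR_in(dB) − SNR_out(dB) when the source is at T₀
NF = 32.8 − 21.7 = 11.1 dB

11.1 dB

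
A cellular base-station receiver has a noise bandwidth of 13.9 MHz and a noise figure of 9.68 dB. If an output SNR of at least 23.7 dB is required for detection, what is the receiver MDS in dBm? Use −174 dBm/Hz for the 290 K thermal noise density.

−69.2 dBm

Sensitivity = −174 + 10 log₁₀(B) + NF + SNR_min
= −174 + 71.43 + 9.68 + 23.7
= −69.19 dBm → −69.2 dBm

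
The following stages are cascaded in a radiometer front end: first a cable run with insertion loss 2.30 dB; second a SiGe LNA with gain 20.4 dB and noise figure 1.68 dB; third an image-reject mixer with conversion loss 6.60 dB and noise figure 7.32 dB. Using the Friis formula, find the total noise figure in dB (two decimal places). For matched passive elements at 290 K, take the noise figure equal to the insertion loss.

4.10 dB

Convert to linear (a loss of L dB is a gain of −L dB): F_i = 10^(NF_i/10), G_i = 10^(G_i,dB/10)
  Stage 1: F_1 = 10^(2.30/10) = 1.698, G_1 = 10^(−2.30/10) = 0.5888
  Stage 2: F_2 = 10^(1.68/10) = 1.472, G_2 = 10^(20.4/10) = 109.6
  Stage 3: F_3 = 10^(7.32/10) = 5.395, G_3 = 10^(−6.60/10) = 0.2188
Friis cascade:
  F = 1.698 + (1.472 − 1)/0.5888 + (5.395 − 1)/64.57 = 2.568
NF = 10 log₁₀(2.568) = 4.10 dB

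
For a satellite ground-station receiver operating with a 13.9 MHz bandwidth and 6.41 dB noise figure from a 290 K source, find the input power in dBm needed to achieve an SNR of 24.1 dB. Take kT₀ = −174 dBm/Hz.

−72.1 dBm

Sensitivity = −174 + 10 log₁₀(B) + NF + SNR_min
= −174 + 71.43 + 6.41 + 24.1
= −72.06 dBm → −72.1 dBm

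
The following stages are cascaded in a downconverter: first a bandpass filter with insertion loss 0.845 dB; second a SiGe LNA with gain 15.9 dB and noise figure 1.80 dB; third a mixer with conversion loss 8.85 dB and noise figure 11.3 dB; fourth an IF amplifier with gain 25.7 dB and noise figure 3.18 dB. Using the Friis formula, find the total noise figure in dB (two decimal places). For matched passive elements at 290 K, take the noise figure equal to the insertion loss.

3.96 dB

Convert to linear (a loss of L dB is a gain of −L dB): F_i = 10^(NF_i/10), G_i = 10^(G_i,dB/10)
  Stage 1: F_1 = 10^(0.845/10) = 1.215, G_1 = 10^(−0.845/10) = 0.8232
  Stage 2: F_2 = 10^(1.80/10) = 1.514, G_2 = 10^(15.9/10) = 38.90
  Stage 3: F_3 = 10^(11.3/10) = 13.49, G_3 = 10^(−8.85/10) = 0.1303
  Stage 4: F_4 = 10^(3.18/10) = 2.080, G_4 = 10^(25.7/10) = 371.5
Friis cascade:
  F = 1.215 + (1.514 − 1)/0.8232 + (13.49 − 1)/32.03 + (2.080 − 1)/4.173 = 2.487
NF = 10 log₁₀(2.487) = 3.96 dB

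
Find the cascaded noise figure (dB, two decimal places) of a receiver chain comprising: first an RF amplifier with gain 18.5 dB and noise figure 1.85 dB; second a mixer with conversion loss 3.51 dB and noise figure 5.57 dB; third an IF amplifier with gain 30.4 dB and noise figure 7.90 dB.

Convert to linear (a loss of L dB is a gain of −L dB): F_i = 10^(NF_i/10), G_i = 10^(G_i,dB/10)
  Stage 1: F_1 = 10^(1.85/10) = 1.531, G_1 = 10^(18.5/10) = 70.79
  Stage 2: F_2 = 10^(5.57/10) = 3.606, G_2 = 10^(−3.51/10) = 0.4457
  Stage 3: F_3 = 10^(7.90/10) = 6.166, G_3 = 10^(30.4/10) = 1096
Friis cascade:
  F = 1.531 + (3.606 − 1)/70.79 + (6.166 − 1)/31.55 = 1.732
NF = 10 log₁₀(1.732) = 2.38 dB

2.38 dB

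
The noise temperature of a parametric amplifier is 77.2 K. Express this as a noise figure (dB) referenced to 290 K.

1.03 dB

F = 1 + T_e/T₀ = 1 + 77.2/290 = 1.26621
NF = 10 log₁₀(1.26621) = 1.03 dB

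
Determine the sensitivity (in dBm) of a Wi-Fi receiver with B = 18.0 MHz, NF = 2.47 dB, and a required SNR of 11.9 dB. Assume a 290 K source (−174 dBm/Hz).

−87.1 dBm

Sensitivity = −174 + 10 log₁₀(B) + NF + SNR_min
= −174 + 72.55 + 2.47 + 11.9
= −87.08 dBm → −87.1 dBm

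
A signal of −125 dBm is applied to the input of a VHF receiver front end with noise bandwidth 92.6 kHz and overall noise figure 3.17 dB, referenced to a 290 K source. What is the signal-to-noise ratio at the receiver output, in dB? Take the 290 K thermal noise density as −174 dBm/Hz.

Noise floor: N = −174 + 10 log₁₀(B) + NF
10 log₁₀(9.26×10⁴) = 49.67 dB
N = −174 + 49.67 + 3.17 = −121.16 dBm
SNR = P_sig − N = −125 − (−121.16) = −3.84 dB → −3.8 dB

−3.8 dB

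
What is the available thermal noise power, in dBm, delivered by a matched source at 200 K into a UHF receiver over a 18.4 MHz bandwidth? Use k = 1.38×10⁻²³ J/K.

−102.9 dBm

P_n = kTB = 1.38×10⁻²³ × 200 × 1.84×10⁷ = 5.08×10⁻¹⁴ W
In dBm: 10 log₁₀(5.08×10⁻¹⁴ / 10⁻³) = −102.9 dBm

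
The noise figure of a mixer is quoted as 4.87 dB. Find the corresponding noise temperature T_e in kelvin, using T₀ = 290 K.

F = 10^(4.87/10) = 3.06902
T_e = (F − 1)·T₀ = (3.06902 − 1) × 290 = 600 K

600 K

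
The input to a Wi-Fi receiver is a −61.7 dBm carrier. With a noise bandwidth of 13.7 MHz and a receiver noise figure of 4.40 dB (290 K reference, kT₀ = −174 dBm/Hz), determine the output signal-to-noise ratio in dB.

Noise floor: N = −174 + 10 log₁₀(B) + NF
10 log₁₀(1.37×10⁷) = 71.37 dB
N = −174 + 71.37 + 4.40 = −98.23 dBm
SNR = P_sig − N = −61.7 − (−98.23) = 36.53 dB → 36.5 dB

36.5 dB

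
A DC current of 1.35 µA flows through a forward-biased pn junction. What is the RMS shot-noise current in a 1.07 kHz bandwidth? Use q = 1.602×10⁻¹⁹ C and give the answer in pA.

21.5 pA

I_n = √(2qI·B)
2qI·B = 2 × 1.602×10⁻¹⁹ × 1.35×10⁻⁶ × 1.07×10³ = 4.63×10⁻²² A²
I_n = √(4.63×10⁻²²) = 2.15×10⁻¹¹ A = 21.5 pA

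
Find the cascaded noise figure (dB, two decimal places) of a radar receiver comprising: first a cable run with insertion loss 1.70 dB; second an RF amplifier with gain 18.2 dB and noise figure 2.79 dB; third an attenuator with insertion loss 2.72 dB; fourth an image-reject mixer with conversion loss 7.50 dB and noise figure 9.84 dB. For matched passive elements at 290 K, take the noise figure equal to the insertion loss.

5.04 dB

Convert to linear (a loss of L dB is a gain of −L dB): F_i = 10^(NF_i/10), G_i = 10^(G_i,dB/10)
  Stage 1: F_1 = 10^(1.70/10) = 1.479, G_1 = 10^(−1.70/10) = 0.6761
  Stage 2: F_2 = 10^(2.79/10) = 1.901, G_2 = 10^(18.2/10) = 66.07
  Stage 3: F_3 = 10^(2.72/10) = 1.871, G_3 = 10^(−2.72/10) = 0.5346
  Stage 4: F_4 = 10^(9.84/10) = 9.638, G_4 = 10^(−7.50/10) = 0.1778
Friis cascade:
  F = 1.479 + (1.901 − 1)/0.6761 + (1.871 − 1)/44.67 + (9.638 − 1)/23.88 = 3.193
NF = 10 log₁₀(3.193) = 5.04 dB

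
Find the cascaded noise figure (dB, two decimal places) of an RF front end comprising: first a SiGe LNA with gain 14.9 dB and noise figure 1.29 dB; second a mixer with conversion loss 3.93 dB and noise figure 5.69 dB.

1.56 dB

Convert to linear (a loss of L dB is a gain of −L dB): F_i = 10^(NF_i/10), G_i = 10^(G_i,dB/10)
  Stage 1: F_1 = 10^(1.29/10) = 1.346, G_1 = 10^(14.9/10) = 30.90
  Stage 2: F_2 = 10^(5.69/10) = 3.707, G_2 = 10^(−3.93/10) = 0.4046
Friis cascade:
  F = 1.346 + (3.707 − 1)/30.90 = 1.433
NF = 10 log₁₀(1.433) = 1.56 dB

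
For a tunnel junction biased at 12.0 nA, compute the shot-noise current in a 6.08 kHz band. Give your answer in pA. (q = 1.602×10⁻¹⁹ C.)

I_n = √(2qI·B)
2qI·B = 2 × 1.602×10⁻¹⁹ × 1.20×10⁻⁸ × 6.08×10³ = 2.34×10⁻²³ A²
I_n = √(2.34×10⁻²³) = 4.83×10⁻¹² A = 4.83 pA

4.83 pA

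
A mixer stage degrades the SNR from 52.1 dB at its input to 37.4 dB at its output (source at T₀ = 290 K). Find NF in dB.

14.7 dB

NF (dB) = SNR_in(dB) − SNR_out(dB) when the source is at T₀
NF = 52.1 − 37.4 = 14.7 dB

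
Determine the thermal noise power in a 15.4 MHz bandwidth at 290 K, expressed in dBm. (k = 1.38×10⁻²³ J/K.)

−102.1 dBm

P_n = kTB = 1.38×10⁻²³ × 290 × 1.54×10⁷ = 6.16×10⁻¹⁴ W
In dBm: 10 log₁₀(6.16×10⁻¹⁴ / 10⁻³) = −102.1 dBm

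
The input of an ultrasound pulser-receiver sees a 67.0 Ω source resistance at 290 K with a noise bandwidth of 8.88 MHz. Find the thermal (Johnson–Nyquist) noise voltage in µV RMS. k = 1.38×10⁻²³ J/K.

3.09 µV

V_n = √(4kTRB)
4kTRB = 4 × 1.38×10⁻²³ × 290 × 6.70×10¹ × 8.88×10⁶ = 9.52×10⁻¹² V²
V_n = √(9.52×10⁻¹²) = 3.09×10⁻⁶ V = 3.09 µV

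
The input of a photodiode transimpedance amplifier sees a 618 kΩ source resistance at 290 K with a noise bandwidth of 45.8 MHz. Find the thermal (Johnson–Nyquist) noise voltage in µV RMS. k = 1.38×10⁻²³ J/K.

673 µV

V_n = √(4kTRB)
4kTRB = 4 × 1.38×10⁻²³ × 290 × 6.18×10⁵ × 4.58×10⁷ = 4.53×10⁻⁷ V²
V_n = √(4.53×10⁻⁷) = 6.73×10⁻⁴ V = 673 µV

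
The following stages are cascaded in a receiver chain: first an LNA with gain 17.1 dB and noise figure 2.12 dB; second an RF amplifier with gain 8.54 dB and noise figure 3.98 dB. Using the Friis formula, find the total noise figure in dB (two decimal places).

Convert to linear (a loss of L dB is a gain of −L dB): F_i = 10^(NF_i/10), G_i = 10^(G_i,dB/10)
  Stage 1: F_1 = 10^(2.12/10) = 1.629, G_1 = 10^(17.1/10) = 51.29
  Stage 2: F_2 = 10^(3.98/10) = 2.500, G_2 = 10^(8.54/10) = 7.145
Friis cascade:
  F = 1.629 + (2.500 − 1)/51.29 = 1.659
NF = 10 log₁₀(1.659) = 2.20 dB

2.20 dB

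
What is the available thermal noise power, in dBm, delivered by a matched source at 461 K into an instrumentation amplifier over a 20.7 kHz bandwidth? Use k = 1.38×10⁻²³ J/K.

−128.8 dBm

P_n = kTB = 1.38×10⁻²³ × 461 × 2.07×10⁴ = 1.32×10⁻¹⁶ W
In dBm: 10 log₁₀(1.32×10⁻¹⁶ / 10⁻³) = −128.8 dBm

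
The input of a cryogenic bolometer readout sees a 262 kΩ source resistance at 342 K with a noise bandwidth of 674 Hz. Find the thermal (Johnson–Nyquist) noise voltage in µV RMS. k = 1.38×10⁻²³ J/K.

V_n = √(4kTRB)
4kTRB = 4 × 1.38×10⁻²³ × 342 × 2.62×10⁵ × 6.74×10² = 3.33×10⁻¹² V²
V_n = √(3.33×10⁻¹²) = 1.83×10⁻⁶ V = 1.83 µV

1.83 µV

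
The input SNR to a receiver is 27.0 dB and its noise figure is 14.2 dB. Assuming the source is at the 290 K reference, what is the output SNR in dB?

12.8 dB

By definition F = SNR_in/SNR_out, so in dB: SNR_out = SNR_in − NF
SNR_out = 27.0 − 14.2 = 12.8 dB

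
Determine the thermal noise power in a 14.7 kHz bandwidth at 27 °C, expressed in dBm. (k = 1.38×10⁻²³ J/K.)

T = 27 °C + 273.15 = 300.15 K
P_n = kTB = 1.38×10⁻²³ × 300.15 × 1.47×10⁴ = 6.09×10⁻¹⁷ W
In dBm: 10 log₁₀(6.09×10⁻¹⁷ / 10⁻³) = −132.2 dBm

−132.2 dBm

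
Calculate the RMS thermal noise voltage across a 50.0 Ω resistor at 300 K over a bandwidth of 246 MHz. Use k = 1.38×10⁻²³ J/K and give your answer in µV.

V_n = √(4kTRB)
4kTRB = 4 × 1.38×10⁻²³ × 300 × 5.00×10¹ × 2.46×10⁸ = 2.04×10⁻¹⁰ V²
V_n = √(2.04×10⁻¹⁰) = 1.43×10⁻⁵ V = 14.3 µV

14.3 µV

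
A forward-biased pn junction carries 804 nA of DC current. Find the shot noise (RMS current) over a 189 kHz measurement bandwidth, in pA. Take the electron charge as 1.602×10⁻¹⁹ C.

I_n = √(2qI·B)
2qI·B = 2 × 1.602×10⁻¹⁹ × 8.04×10⁻⁷ × 1.89×10⁵ = 4.87×10⁻²⁰ A²
I_n = √(4.87×10⁻²⁰) = 2.21×10⁻¹⁰ A = 221 pA

221 pA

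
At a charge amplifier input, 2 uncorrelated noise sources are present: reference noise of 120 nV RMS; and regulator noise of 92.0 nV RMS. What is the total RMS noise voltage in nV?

151 nV

Uncorrelated sources add in power (mean-square): V_tot = √(ΣV_i²)
V_tot = √[(1.20×10⁻⁷)² + (9.20×10⁻⁸)²] = 1.51×10⁻⁷ V = 151 nV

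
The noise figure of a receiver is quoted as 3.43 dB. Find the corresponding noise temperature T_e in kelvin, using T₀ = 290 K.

349 K

F = 10^(3.43/10) = 2.20293
T_e = (F − 1)·T₀ = (2.20293 − 1) × 290 = 349 K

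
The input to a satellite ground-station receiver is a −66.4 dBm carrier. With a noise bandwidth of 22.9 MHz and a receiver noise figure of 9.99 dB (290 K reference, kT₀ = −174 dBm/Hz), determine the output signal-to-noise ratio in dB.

Noise floor: N = −174 + 10 log₁₀(B) + NF
10 log₁₀(2.29×10⁷) = 73.6 dB
N = −174 + 73.6 + 9.99 = −90.41 dBm
SNR = P_sig − N = −66.4 − (−90.41) = 24.01 dB → 24.0 dB

24.0 dB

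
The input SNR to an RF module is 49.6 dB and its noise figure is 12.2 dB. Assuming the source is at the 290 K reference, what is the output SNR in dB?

37.4 dB

By definition F = SNR_in/SNR_out, so in dB: SNR_out = SNR_in − NF
SNR_out = 49.6 − 12.2 = 37.4 dB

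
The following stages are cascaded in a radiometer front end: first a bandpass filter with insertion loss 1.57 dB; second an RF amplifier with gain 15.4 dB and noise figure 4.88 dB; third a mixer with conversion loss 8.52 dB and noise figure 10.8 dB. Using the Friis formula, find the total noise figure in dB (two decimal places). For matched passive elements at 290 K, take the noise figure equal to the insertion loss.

6.88 dB

Convert to linear (a loss of L dB is a gain of −L dB): F_i = 10^(NF_i/10), G_i = 10^(G_i,dB/10)
  Stage 1: F_1 = 10^(1.57/10) = 1.435, G_1 = 10^(−1.57/10) = 0.6966
  Stage 2: F_2 = 10^(4.88/10) = 3.076, G_2 = 10^(15.4/10) = 34.67
  Stage 3: F_3 = 10^(10.8/10) = 12.02, G_3 = 10^(−8.52/10) = 0.1406
Friis cascade:
  F = 1.435 + (3.076 − 1)/0.6966 + (12.02 − 1)/24.15 = 4.872
NF = 10 log₁₀(4.872) = 6.88 dB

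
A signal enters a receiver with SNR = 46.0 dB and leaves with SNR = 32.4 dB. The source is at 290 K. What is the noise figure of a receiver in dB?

NF (dB) = SNR_in(dB) − SNR_out(dB) when the source is at T₀
NF = 46.0 − 32.4 = 13.6 dB

13.6 dB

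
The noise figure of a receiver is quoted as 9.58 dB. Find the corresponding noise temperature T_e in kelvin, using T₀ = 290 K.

2343 K

F = 10^(9.58/10) = 9.07821
T_e = (F − 1)·T₀ = (9.07821 − 1) × 290 = 2343 K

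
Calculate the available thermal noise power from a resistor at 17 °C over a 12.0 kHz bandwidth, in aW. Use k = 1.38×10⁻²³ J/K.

48.0 aW

T = 17 °C + 273.15 = 290.15 K
P_n = kTB = 1.38×10⁻²³ × 290.15 × 1.20×10⁴ = 4.80×10⁻¹⁷ W = 48.0 aW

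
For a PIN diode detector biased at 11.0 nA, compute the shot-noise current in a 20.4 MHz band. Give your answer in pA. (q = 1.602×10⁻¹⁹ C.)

268 pA

I_n = √(2qI·B)
2qI·B = 2 × 1.602×10⁻¹⁹ × 1.10×10⁻⁸ × 2.04×10⁷ = 7.19×10⁻²⁰ A²
I_n = √(7.19×10⁻²⁰) = 2.68×10⁻¹⁰ A = 268 pA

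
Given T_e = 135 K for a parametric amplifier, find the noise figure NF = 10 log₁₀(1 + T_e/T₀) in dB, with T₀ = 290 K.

F = 1 + T_e/T₀ = 1 + 135/290 = 1.46552
NF = 10 log₁₀(1.46552) = 1.66 dB

1.66 dB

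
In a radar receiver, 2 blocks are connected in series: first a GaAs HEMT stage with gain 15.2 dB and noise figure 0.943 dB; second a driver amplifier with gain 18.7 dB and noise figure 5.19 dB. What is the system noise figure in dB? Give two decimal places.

1.18 dB

Convert to linear (a loss of L dB is a gain of −L dB): F_i = 10^(NF_i/10), G_i = 10^(G_i,dB/10)
  Stage 1: F_1 = 10^(0.943/10) = 1.243, G_1 = 10^(15.2/10) = 33.11
  Stage 2: F_2 = 10^(5.19/10) = 3.304, G_2 = 10^(18.7/10) = 74.13
Friis cascade:
  F = 1.243 + (3.304 − 1)/33.11 = 1.312
NF = 10 log₁₀(1.312) = 1.18 dB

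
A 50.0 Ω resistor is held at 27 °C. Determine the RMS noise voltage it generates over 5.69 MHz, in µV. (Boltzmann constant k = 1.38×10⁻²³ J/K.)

T = 27 °C + 273.15 = 300.15 K
V_n = √(4kTRB)
4kTRB = 4 × 1.38×10⁻²³ × 300.15 × 5.00×10¹ × 5.69×10⁶ = 4.71×10⁻¹² V²
V_n = √(4.71×10⁻¹²) = 2.17×10⁻⁶ V = 2.17 µV

2.17 µV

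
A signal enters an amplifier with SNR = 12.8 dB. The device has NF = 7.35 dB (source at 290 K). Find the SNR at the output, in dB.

By definition F = SNR_in/SNR_out, so in dB: SNR_out = SNR_in − NF
SNR_out = 12.8 − 7.35 = 5.45 dB

5.45 dB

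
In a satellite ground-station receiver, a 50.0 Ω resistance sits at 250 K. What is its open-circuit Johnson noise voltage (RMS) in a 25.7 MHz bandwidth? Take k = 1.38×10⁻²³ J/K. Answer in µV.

V_n = √(4kTRB)
4kTRB = 4 × 1.38×10⁻²³ × 250 × 5.00×10¹ × 2.57×10⁷ = 1.77×10⁻¹¹ V²
V_n = √(1.77×10⁻¹¹) = 4.21×10⁻⁶ V = 4.21 µV

4.21 µV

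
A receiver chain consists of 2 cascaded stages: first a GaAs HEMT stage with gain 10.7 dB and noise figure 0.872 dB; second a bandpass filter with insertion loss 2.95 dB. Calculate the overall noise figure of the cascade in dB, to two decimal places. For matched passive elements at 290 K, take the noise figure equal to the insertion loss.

1.16 dB

Convert to linear (a loss of L dB is a gain of −L dB): F_i = 10^(NF_i/10), G_i = 10^(G_i,dB/10)
  Stage 1: F_1 = 10^(0.872/10) = 1.222, G_1 = 10^(10.7/10) = 11.75
  Stage 2: F_2 = 10^(2.95/10) = 1.972, G_2 = 10^(−2.95/10) = 0.5070
Friis cascade:
  F = 1.222 + (1.972 − 1)/11.75 = 1.305
NF = 10 log₁₀(1.305) = 1.16 dB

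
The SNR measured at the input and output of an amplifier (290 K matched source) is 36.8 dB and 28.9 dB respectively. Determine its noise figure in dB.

NF (dB) = SNR_in(dB) − SNR_out(dB) when the source is at T₀
NF = 36.8 − 28.9 = 7.9 dB

7.9 dB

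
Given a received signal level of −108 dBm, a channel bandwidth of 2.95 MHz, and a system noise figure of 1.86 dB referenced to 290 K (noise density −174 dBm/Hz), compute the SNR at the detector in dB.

Noise floor: N = −174 + 10 log₁₀(B) + NF
10 log₁₀(2.95×10⁶) = 64.7 dB
N = −174 + 64.7 + 1.86 = −107.44 dBm
SNR = P_sig − N = −108 − (−107.44) = −0.56 dB → −0.6 dB

−0.6 dB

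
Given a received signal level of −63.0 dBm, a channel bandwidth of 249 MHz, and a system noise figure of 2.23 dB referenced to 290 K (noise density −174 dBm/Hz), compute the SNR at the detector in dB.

24.8 dB

Noise floor: N = −174 + 10 log₁₀(B) + NF
10 log₁₀(2.49×10⁸) = 83.96 dB
N = −174 + 83.96 + 2.23 = −87.81 dBm
SNR = P_sig − N = −63.0 − (−87.81) = 24.81 dB → 24.8 dB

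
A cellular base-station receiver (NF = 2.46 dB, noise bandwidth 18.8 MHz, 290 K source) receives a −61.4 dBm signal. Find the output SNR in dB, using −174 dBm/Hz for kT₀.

37.4 dB

Noise floor: N = −174 + 10 log₁₀(B) + NF
10 log₁₀(1.88×10⁷) = 72.74 dB
N = −174 + 72.74 + 2.46 = −98.80 dBm
SNR = P_sig − N = −61.4 − (−98.80) = 37.40 dB → 37.4 dB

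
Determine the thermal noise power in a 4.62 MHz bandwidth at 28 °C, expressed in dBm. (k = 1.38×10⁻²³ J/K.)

T = 28 °C + 273.15 = 301.15 K
P_n = kTB = 1.38×10⁻²³ × 301.15 × 4.62×10⁶ = 1.92×10⁻¹⁴ W
In dBm: 10 log₁₀(1.92×10⁻¹⁴ / 10⁻³) = −107.2 dBm

−107.2 dBm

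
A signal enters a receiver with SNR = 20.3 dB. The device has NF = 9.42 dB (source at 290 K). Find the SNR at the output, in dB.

By definition F = SNR_in/SNR_out, so in dB: SNR_out = SNR_in − NF
SNR_out = 20.3 − 9.42 = 10.88 dB

10.88 dB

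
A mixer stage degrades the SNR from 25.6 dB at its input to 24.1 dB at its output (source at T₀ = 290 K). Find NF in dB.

1.5 dB

NF (dB) = SNR_in(dB) − SNR_out(dB) when the source is at T₀
NF = 25.6 − 24.1 = 1.5 dB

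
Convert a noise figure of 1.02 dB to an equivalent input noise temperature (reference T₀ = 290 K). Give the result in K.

F = 10^(1.02/10) = 1.26474
T_e = (F − 1)·T₀ = (1.26474 − 1) × 290 = 76.8 K

76.8 K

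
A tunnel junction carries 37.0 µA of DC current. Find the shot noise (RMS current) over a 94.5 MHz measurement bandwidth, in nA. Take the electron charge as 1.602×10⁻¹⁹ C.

I_n = √(2qI·B)
2qI·B = 2 × 1.602×10⁻¹⁹ × 3.70×10⁻⁵ × 9.45×10⁷ = 1.12×10⁻¹⁵ A²
I_n = √(1.12×10⁻¹⁵) = 3.35×10⁻⁸ A = 33.5 nA

33.5 nA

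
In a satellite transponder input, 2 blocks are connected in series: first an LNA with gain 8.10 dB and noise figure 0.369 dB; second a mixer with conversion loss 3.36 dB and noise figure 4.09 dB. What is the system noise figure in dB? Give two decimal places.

1.24 dB

Convert to linear (a loss of L dB is a gain of −L dB): F_i = 10^(NF_i/10), G_i = 10^(G_i,dB/10)
  Stage 1: F_1 = 10^(0.369/10) = 1.089, G_1 = 10^(8.10/10) = 6.457
  Stage 2: F_2 = 10^(4.09/10) = 2.564, G_2 = 10^(−3.36/10) = 0.4613
Friis cascade:
  F = 1.089 + (2.564 − 1)/6.457 = 1.331
NF = 10 log₁₀(1.331) = 1.24 dB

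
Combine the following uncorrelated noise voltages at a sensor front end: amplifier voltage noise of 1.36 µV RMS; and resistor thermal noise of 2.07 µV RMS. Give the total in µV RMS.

Uncorrelated sources add in power (mean-square): V_tot = √(ΣV_i²)
V_tot = √[(1.36×10⁻⁶)² + (2.07×10⁻⁶)²] = 2.48×10⁻⁶ V = 2.48 µV

2.48 µV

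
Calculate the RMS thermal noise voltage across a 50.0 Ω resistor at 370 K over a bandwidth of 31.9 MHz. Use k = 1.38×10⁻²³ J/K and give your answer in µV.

V_n = √(4kTRB)
4kTRB = 4 × 1.38×10⁻²³ × 370 × 5.00×10¹ × 3.19×10⁷ = 3.26×10⁻¹¹ V²
V_n = √(3.26×10⁻¹¹) = 5.71×10⁻⁶ V = 5.71 µV

5.71 µV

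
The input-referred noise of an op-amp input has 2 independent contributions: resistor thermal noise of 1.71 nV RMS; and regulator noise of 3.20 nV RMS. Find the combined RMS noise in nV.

Uncorrelated sources add in power (mean-square): V_tot = √(ΣV_i²)
V_tot = √[(1.71×10⁻⁹)² + (3.20×10⁻⁹)²] = 3.63×10⁻⁹ V = 3.63 nV

3.63 nV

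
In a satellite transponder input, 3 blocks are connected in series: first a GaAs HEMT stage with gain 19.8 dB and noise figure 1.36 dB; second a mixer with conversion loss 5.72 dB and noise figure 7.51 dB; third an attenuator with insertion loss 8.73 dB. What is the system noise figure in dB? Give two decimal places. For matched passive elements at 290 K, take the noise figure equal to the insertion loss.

Convert to linear (a loss of L dB is a gain of −L dB): F_i = 10^(NF_i/10), G_i = 10^(G_i,dB/10)
  Stage 1: F_1 = 10^(1.36/10) = 1.368, G_1 = 10^(19.8/10) = 95.50
  Stage 2: F_2 = 10^(7.51/10) = 5.636, G_2 = 10^(−5.72/10) = 0.2679
  Stage 3: F_3 = 10^(8.73/10) = 7.464, G_3 = 10^(−8.73/10) = 0.1340
Friis cascade:
  F = 1.368 + (5.636 − 1)/95.50 + (7.464 − 1)/25.59 = 1.669
NF = 10 log₁₀(1.669) = 2.22 dB

2.22 dB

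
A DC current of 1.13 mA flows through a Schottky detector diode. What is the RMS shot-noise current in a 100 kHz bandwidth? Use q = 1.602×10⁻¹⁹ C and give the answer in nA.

I_n = √(2qI·B)
2qI·B = 2 × 1.602×10⁻¹⁹ × 1.13×10⁻³ × 1.00×10⁵ = 3.62×10⁻¹⁷ A²
I_n = √(3.62×10⁻¹⁷) = 6.02×10⁻⁹ A = 6.02 nA

6.02 nA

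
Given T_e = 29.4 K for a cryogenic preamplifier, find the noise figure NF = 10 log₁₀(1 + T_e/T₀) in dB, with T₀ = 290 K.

F = 1 + T_e/T₀ = 1 + 29.4/290 = 1.10138
NF = 10 log₁₀(1.10138) = 0.419 dB

0.419 dB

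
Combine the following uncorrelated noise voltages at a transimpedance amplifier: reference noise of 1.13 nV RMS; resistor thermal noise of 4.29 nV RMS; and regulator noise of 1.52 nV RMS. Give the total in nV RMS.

Uncorrelated sources add in power (mean-square): V_tot = √(ΣV_i²)
V_tot = √[(1.13×10⁻⁹)² + (4.29×10⁻⁹)² + (1.52×10⁻⁹)²] = 4.69×10⁻⁹ V = 4.69 nV

4.69 nV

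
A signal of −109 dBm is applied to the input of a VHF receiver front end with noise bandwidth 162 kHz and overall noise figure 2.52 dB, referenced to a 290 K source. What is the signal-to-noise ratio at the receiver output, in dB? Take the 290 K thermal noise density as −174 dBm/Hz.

10.4 dB

Noise floor: N = −174 + 10 log₁₀(B) + NF
10 log₁₀(1.62×10⁵) = 52.1 dB
N = −174 + 52.1 + 2.52 = −119.38 dBm
SNR = P_sig − N = −109 − (−119.38) = 10.38 dB → 10.4 dB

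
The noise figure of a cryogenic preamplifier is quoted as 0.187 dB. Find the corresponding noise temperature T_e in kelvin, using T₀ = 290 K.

12.8 K

F = 10^(0.187/10) = 1.044
T_e = (F − 1)·T₀ = (1.044 − 1) × 290 = 12.8 K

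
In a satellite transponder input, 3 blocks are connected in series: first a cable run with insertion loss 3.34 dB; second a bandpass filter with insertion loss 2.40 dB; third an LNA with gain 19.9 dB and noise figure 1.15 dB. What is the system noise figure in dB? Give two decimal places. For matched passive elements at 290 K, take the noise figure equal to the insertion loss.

Convert to linear (a loss of L dB is a gain of −L dB): F_i = 10^(NF_i/10), G_i = 10^(G_i,dB/10)
  Stage 1: F_1 = 10^(3.34/10) = 2.158, G_1 = 10^(−3.34/10) = 0.4634
  Stage 2: F_2 = 10^(2.40/10) = 1.738, G_2 = 10^(−2.40/10) = 0.5754
  Stage 3: F_3 = 10^(1.15/10) = 1.303, G_3 = 10^(19.9/10) = 97.72
Friis cascade:
  F = 2.158 + (1.738 − 1)/0.4634 + (1.303 − 1)/0.2667 = 4.887
NF = 10 log₁₀(4.887) = 6.89 dB

6.89 dB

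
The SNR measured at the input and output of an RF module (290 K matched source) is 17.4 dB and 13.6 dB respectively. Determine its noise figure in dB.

3.8 dB

NF (dB) = SNR_in(dB) − SNR_out(dB) when the source is at T₀
NF = 17.4 − 13.6 = 3.8 dB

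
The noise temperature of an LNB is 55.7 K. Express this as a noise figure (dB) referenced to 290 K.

F = 1 + T_e/T₀ = 1 + 55.7/290 = 1.19207
NF = 10 log₁₀(1.19207) = 0.763 dB

0.763 dB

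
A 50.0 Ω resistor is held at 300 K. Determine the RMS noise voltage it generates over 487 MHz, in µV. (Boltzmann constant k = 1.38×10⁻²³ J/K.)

20.1 µV

V_n = √(4kTRB)
4kTRB = 4 × 1.38×10⁻²³ × 300 × 5.00×10¹ × 4.87×10⁸ = 4.03×10⁻¹⁰ V²
V_n = √(4.03×10⁻¹⁰) = 2.01×10⁻⁵ V = 20.1 µV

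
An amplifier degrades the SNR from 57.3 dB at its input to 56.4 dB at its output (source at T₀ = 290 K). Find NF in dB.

0.9 dB

NF (dB) = SNR_in(dB) − SNR_out(dB) when the source is at T₀
NF = 57.3 − 56.4 = 0.9 dB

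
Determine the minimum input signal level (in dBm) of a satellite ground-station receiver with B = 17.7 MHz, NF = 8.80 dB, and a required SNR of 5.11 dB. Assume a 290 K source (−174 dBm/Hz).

Sensitivity = −174 + 10 log₁₀(B) + NF + SNR_min
= −174 + 72.48 + 8.80 + 5.11
= −87.61 dBm → −87.6 dBm

−87.6 dBm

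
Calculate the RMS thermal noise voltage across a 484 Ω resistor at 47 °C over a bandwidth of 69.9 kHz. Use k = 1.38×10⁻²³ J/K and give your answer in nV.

T = 47 °C + 273.15 = 320.15 K
V_n = √(4kTRB)
4kTRB = 4 × 1.38×10⁻²³ × 320.15 × 4.84×10² × 6.99×10⁴ = 5.98×10⁻¹³ V²
V_n = √(5.98×10⁻¹³) = 7.73×10⁻⁷ V = 773 nV

773 nV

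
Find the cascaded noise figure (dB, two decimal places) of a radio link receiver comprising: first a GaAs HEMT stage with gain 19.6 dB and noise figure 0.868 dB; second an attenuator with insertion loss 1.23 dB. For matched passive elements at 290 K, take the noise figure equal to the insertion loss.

Convert to linear (a loss of L dB is a gain of −L dB): F_i = 10^(NF_i/10), G_i = 10^(G_i,dB/10)
  Stage 1: F_1 = 10^(0.868/10) = 1.221, G_1 = 10^(19.6/10) = 91.20
  Stage 2: F_2 = 10^(1.23/10) = 1.327, G_2 = 10^(−1.23/10) = 0.7534
Friis cascade:
  F = 1.221 + (1.327 − 1)/91.20 = 1.225
NF = 10 log₁₀(1.225) = 0.88 dB

0.88 dB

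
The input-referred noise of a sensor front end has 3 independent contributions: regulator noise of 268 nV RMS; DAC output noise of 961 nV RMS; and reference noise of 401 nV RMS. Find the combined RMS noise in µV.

1.08 µV

Uncorrelated sources add in power (mean-square): V_tot = √(ΣV_i²)
V_tot = √[(2.68×10⁻⁷)² + (9.61×10⁻⁷)² + (4.01×10⁻⁷)²] = 1.08×10⁻⁶ V = 1.08 µV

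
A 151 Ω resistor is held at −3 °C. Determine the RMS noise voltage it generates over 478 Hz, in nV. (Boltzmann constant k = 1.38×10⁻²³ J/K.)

T = −3 °C + 273.15 = 270.15 K
V_n = √(4kTRB)
4kTRB = 4 × 1.38×10⁻²³ × 270.15 × 1.51×10² × 4.78×10² = 1.08×10⁻¹⁵ V²
V_n = √(1.08×10⁻¹⁵) = 3.28×10⁻⁸ V = 32.8 nV

32.8 nV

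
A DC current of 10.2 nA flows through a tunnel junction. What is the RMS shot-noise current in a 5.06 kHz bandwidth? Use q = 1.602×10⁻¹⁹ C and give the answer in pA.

I_n = √(2qI·B)
2qI·B = 2 × 1.602×10⁻¹⁹ × 1.02×10⁻⁸ × 5.06×10³ = 1.65×10⁻²³ A²
I_n = √(1.65×10⁻²³) = 4.07×10⁻¹² A = 4.07 pA

4.07 pA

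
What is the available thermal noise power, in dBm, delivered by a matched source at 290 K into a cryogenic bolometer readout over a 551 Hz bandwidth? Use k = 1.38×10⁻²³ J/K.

P_n = kTB = 1.38×10⁻²³ × 290 × 5.51×10² = 2.21×10⁻¹⁸ W
In dBm: 10 log₁₀(2.21×10⁻¹⁸ / 10⁻³) = −146.6 dBm

−146.6 dBm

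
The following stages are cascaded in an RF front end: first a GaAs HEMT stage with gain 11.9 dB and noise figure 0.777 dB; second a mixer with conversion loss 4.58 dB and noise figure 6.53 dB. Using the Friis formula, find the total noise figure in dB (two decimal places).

1.53 dB

Convert to linear (a loss of L dB is a gain of −L dB): F_i = 10^(NF_i/10), G_i = 10^(G_i,dB/10)
  Stage 1: F_1 = 10^(0.777/10) = 1.196, G_1 = 10^(11.9/10) = 15.49
  Stage 2: F_2 = 10^(6.53/10) = 4.498, G_2 = 10^(−4.58/10) = 0.3483
Friis cascade:
  F = 1.196 + (4.498 − 1)/15.49 = 1.422
NF = 10 log₁₀(1.422) = 1.53 dB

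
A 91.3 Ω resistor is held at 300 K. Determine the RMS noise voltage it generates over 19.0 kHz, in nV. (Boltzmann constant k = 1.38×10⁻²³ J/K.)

V_n = √(4kTRB)
4kTRB = 4 × 1.38×10⁻²³ × 300 × 9.13×10¹ × 1.90×10⁴ = 2.87×10⁻¹⁴ V²
V_n = √(2.87×10⁻¹⁴) = 1.69×10⁻⁷ V = 169 nV

169 nV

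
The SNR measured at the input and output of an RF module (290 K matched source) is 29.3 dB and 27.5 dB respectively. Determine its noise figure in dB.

1.8 dB

NF (dB) = SNR_in(dB) − SNR_out(dB) when the source is at T₀
NF = 29.3 − 27.5 = 1.8 dB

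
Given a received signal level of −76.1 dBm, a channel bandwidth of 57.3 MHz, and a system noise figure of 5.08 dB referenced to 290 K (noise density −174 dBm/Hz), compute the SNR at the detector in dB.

15.2 dB

Noise floor: N = −174 + 10 log₁₀(B) + NF
10 log₁₀(5.73×10⁷) = 77.58 dB
N = −174 + 77.58 + 5.08 = −91.34 dBm
SNR = P_sig − N = −76.1 − (−91.34) = 15.24 dB → 15.2 dB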